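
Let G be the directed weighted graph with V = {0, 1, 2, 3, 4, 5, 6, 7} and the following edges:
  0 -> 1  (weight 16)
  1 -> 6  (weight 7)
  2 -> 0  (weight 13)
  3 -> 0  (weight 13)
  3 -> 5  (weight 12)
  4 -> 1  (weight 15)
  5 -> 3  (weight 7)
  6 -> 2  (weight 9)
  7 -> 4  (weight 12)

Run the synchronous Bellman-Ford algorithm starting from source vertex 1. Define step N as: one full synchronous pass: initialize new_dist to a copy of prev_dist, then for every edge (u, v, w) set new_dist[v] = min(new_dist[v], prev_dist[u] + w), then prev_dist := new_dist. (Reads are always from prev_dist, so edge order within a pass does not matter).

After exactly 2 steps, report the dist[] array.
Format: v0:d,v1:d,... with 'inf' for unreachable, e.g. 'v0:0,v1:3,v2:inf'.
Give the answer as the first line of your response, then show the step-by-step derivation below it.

v0:inf,v1:0,v2:16,v3:inf,v4:inf,v5:inf,v6:7,v7:inf

step 1: dist = v0:inf,v1:0,v2:inf,v3:inf,v4:inf,v5:inf,v6:7,v7:inf
step 2: dist = v0:inf,v1:0,v2:16,v3:inf,v4:inf,v5:inf,v6:7,v7:inf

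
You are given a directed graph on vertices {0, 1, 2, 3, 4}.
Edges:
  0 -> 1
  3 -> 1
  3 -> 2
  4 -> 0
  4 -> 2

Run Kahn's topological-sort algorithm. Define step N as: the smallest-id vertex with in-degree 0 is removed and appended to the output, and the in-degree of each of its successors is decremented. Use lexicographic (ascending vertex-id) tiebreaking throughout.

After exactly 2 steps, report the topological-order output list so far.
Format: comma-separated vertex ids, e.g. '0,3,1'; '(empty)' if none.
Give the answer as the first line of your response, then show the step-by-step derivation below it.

3,4

step 1: output 3; order=[3]; indeg=(1,1,1,0,0)
step 2: output 4; order=[3,4]; indeg=(0,1,0,0,0)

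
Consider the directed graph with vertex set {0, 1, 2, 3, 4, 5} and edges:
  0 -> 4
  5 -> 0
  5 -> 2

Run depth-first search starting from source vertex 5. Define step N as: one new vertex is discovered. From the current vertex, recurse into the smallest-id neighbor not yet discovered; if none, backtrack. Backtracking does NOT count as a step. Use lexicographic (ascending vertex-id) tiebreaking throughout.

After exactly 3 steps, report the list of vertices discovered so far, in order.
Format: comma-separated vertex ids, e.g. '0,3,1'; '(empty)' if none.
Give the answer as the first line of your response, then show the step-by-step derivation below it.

5,0,4

step 1: discover 5; path=5; order=5
step 2: discover 0; path=5>0; order=5,0
step 3: discover 4; path=5>0>4; order=5,0,4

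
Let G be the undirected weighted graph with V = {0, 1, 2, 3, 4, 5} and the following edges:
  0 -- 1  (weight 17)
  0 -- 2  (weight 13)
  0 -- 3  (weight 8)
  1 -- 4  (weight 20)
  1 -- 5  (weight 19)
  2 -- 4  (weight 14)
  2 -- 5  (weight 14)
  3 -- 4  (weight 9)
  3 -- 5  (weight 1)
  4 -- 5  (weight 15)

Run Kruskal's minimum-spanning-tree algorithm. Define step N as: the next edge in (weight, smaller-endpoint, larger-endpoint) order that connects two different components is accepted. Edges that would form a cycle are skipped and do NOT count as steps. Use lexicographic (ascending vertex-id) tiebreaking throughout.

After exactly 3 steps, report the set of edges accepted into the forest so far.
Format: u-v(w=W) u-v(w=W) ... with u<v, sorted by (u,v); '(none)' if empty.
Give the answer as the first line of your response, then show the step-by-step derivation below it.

0-3(w=8) 3-4(w=9) 3-5(w=1)

step 1: add edge 3-5 (w=1); MST = {3-5(w=1)}
step 2: add edge 0-3 (w=8); MST = {0-3(w=8) 3-5(w=1)}
step 3: add edge 3-4 (w=9); MST = {0-3(w=8) 3-4(w=9) 3-5(w=1)}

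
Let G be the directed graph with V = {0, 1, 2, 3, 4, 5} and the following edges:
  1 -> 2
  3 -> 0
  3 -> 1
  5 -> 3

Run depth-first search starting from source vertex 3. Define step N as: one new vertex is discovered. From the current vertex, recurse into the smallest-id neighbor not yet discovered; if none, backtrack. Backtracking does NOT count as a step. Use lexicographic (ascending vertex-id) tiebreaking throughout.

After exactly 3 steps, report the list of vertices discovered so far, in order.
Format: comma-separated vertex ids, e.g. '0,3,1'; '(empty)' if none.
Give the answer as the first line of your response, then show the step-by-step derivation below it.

3,0,1

step 1: discover 3; path=3; order=3
step 2: discover 0; path=3>0; order=3,0
step 3: discover 1; path=3>1; order=3,0,1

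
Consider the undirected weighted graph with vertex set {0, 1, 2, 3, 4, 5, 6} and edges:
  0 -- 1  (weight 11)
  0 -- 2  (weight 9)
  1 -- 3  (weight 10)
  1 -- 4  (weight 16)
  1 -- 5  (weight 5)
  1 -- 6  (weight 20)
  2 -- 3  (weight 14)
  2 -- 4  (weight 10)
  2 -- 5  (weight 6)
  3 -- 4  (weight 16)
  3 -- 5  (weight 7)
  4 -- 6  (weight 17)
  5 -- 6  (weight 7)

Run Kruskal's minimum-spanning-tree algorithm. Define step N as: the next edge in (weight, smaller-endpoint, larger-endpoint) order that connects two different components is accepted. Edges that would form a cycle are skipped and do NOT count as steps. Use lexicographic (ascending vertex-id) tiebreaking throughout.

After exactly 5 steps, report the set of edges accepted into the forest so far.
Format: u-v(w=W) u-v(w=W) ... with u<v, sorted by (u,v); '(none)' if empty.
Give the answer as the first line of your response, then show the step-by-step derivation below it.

0-2(w=9) 1-5(w=5) 2-5(w=6) 3-5(w=7) 5-6(w=7)

step 1: add edge 1-5 (w=5); MST = {1-5(w=5)}
step 2: add edge 2-5 (w=6); MST = {1-5(w=5) 2-5(w=6)}
step 3: add edge 3-5 (w=7); MST = {1-5(w=5) 2-5(w=6) 3-5(w=7)}
step 4: add edge 5-6 (w=7); MST = {1-5(w=5) 2-5(w=6) 3-5(w=7) 5-6(w=7)}
step 5: add edge 0-2 (w=9); MST = {0-2(w=9) 1-5(w=5) 2-5(w=6) 3-5(w=7) 5-6(w=7)}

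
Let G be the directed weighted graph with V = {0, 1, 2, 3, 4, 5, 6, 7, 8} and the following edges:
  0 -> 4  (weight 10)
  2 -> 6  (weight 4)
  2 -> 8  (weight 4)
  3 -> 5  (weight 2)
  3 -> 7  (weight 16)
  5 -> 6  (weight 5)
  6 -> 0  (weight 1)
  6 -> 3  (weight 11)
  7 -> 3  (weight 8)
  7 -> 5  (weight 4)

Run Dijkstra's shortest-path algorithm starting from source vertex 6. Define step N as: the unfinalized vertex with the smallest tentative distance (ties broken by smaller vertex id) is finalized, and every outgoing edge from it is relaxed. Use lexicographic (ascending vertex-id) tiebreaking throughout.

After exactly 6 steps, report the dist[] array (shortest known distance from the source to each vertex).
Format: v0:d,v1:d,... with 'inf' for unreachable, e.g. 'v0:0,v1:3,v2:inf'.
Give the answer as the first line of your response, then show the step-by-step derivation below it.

v0:1,v1:inf,v2:inf,v3:11,v4:11,v5:13,v6:0,v7:27,v8:inf

step 1: dist = v0:1,v1:inf,v2:inf,v3:11,v4:inf,v5:inf,v6:0,v7:inf,v8:inf
step 2: dist = v0:1,v1:inf,v2:inf,v3:11,v4:11,v5:inf,v6:0,v7:inf,v8:inf
step 3: dist = v0:1,v1:inf,v2:inf,v3:11,v4:11,v5:13,v6:0,v7:27,v8:inf
step 4: dist = v0:1,v1:inf,v2:inf,v3:11,v4:11,v5:13,v6:0,v7:27,v8:inf
step 5: dist = v0:1,v1:inf,v2:inf,v3:11,v4:11,v5:13,v6:0,v7:27,v8:inf
step 6: dist = v0:1,v1:inf,v2:inf,v3:11,v4:11,v5:13,v6:0,v7:27,v8:inf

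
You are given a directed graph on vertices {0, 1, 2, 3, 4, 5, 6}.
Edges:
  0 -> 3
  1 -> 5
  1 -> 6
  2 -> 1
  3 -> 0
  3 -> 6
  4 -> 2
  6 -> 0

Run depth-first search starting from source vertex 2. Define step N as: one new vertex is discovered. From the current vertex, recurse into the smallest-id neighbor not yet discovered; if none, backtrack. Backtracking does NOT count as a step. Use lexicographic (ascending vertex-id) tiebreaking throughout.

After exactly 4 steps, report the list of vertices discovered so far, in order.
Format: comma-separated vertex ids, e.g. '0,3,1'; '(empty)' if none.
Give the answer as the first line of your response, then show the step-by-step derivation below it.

2,1,5,6

step 1: discover 2; path=2; order=2
step 2: discover 1; path=2>1; order=2,1
step 3: discover 5; path=2>1>5; order=2,1,5
step 4: discover 6; path=2>1>6; order=2,1,5,6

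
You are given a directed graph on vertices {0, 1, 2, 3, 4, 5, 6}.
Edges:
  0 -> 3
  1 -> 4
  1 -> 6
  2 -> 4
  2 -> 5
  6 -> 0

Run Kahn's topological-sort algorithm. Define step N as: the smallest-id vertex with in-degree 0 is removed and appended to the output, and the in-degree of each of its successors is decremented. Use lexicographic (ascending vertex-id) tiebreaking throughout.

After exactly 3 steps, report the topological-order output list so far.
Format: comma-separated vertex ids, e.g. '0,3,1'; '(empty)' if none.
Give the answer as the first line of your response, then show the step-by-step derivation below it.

1,2,4

step 1: output 1; order=[1]; indeg=(1,0,0,1,1,1,0)
step 2: output 2; order=[1,2]; indeg=(1,0,0,1,0,0,0)
step 3: output 4; order=[1,2,4]; indeg=(1,0,0,1,0,0,0)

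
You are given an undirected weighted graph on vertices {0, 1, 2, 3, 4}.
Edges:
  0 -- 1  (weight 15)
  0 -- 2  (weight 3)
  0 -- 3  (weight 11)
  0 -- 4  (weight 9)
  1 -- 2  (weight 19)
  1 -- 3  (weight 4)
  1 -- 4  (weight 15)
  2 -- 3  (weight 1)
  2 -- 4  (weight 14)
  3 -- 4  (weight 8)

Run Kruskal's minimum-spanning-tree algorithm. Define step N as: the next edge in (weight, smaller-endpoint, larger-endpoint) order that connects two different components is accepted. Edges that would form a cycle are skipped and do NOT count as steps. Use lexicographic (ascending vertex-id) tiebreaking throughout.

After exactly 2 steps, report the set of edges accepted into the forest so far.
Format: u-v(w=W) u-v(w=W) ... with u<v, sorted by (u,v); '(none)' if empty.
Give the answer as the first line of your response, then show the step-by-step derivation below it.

0-2(w=3) 2-3(w=1)

step 1: add edge 2-3 (w=1); MST = {2-3(w=1)}
step 2: add edge 0-2 (w=3); MST = {0-2(w=3) 2-3(w=1)}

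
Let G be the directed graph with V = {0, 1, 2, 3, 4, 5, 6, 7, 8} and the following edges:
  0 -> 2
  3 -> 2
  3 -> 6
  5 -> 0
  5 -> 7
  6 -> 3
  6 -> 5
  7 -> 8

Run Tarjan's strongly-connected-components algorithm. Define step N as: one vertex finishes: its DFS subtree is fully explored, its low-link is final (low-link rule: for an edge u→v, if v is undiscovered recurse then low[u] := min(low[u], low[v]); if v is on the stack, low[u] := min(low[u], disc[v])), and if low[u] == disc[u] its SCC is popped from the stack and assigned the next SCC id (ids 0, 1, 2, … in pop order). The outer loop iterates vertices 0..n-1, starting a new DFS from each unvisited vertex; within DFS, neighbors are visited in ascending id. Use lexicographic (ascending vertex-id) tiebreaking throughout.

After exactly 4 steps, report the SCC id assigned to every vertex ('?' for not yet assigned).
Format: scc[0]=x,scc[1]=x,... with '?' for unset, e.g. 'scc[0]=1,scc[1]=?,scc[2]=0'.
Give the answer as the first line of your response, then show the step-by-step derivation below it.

scc[0]=1,scc[1]=2,scc[2]=0,scc[3]=?,scc[4]=?,scc[5]=?,scc[6]=?,scc[7]=?,scc[8]=3

step 1: low=(low[0]=0,low[1]=?,low[2]=1,low[3]=?,low[4]=?,low[5]=?,low[6]=?,low[7]=?,low[8]=?); scc=(scc[0]=?,scc[1]=?,scc[2]=0,scc[3]=?,scc[4]=?,scc[5]=?,scc[6]=?,scc[7]=?,scc[8]=?)
step 2: low=(low[0]=0,low[1]=?,low[2]=1,low[3]=?,low[4]=?,low[5]=?,low[6]=?,low[7]=?,low[8]=?); scc=(scc[0]=1,scc[1]=?,scc[2]=0,scc[3]=?,scc[4]=?,scc[5]=?,scc[6]=?,scc[7]=?,scc[8]=?)
step 3: low=(low[0]=0,low[1]=2,low[2]=1,low[3]=?,low[4]=?,low[5]=?,low[6]=?,low[7]=?,low[8]=?); scc=(scc[0]=1,scc[1]=2,scc[2]=0,scc[3]=?,scc[4]=?,scc[5]=?,scc[6]=?,scc[7]=?,scc[8]=?)
step 4: low=(low[0]=0,low[1]=2,low[2]=1,low[3]=3,low[4]=?,low[5]=5,low[6]=3,low[7]=6,low[8]=7); scc=(scc[0]=1,scc[1]=2,scc[2]=0,scc[3]=?,scc[4]=?,scc[5]=?,scc[6]=?,scc[7]=?,scc[8]=3)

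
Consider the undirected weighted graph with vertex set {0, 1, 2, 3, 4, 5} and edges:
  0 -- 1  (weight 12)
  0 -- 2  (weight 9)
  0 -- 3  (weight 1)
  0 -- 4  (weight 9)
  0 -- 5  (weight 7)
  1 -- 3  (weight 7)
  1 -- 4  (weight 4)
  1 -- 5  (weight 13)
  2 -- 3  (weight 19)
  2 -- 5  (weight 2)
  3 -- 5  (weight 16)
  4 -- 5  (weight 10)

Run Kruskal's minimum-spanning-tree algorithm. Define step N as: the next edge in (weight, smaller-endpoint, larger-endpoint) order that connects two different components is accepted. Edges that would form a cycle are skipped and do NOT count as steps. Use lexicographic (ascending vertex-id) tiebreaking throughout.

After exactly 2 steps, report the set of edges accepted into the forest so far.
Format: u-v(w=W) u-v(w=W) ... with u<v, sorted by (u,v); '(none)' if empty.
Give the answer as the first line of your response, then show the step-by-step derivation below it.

0-3(w=1) 2-5(w=2)

step 1: add edge 0-3 (w=1); MST = {0-3(w=1)}
step 2: add edge 2-5 (w=2); MST = {0-3(w=1) 2-5(w=2)}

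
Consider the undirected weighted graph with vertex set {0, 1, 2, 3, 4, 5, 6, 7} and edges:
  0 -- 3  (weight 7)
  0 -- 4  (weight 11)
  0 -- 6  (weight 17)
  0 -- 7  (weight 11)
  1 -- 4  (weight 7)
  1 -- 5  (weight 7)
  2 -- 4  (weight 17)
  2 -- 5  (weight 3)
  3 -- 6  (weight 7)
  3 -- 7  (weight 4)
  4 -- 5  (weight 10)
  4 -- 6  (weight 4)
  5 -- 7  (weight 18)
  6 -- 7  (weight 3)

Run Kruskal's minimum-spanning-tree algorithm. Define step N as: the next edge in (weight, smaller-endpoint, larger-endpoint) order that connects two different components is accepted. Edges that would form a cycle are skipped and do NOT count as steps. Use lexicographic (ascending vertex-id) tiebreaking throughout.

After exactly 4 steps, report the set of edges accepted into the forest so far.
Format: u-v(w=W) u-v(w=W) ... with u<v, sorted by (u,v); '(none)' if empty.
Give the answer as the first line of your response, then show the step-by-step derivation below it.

2-5(w=3) 3-7(w=4) 4-6(w=4) 6-7(w=3)

step 1: add edge 2-5 (w=3); MST = {2-5(w=3)}
step 2: add edge 6-7 (w=3); MST = {2-5(w=3) 6-7(w=3)}
step 3: add edge 3-7 (w=4); MST = {2-5(w=3) 3-7(w=4) 6-7(w=3)}
step 4: add edge 4-6 (w=4); MST = {2-5(w=3) 3-7(w=4) 4-6(w=4) 6-7(w=3)}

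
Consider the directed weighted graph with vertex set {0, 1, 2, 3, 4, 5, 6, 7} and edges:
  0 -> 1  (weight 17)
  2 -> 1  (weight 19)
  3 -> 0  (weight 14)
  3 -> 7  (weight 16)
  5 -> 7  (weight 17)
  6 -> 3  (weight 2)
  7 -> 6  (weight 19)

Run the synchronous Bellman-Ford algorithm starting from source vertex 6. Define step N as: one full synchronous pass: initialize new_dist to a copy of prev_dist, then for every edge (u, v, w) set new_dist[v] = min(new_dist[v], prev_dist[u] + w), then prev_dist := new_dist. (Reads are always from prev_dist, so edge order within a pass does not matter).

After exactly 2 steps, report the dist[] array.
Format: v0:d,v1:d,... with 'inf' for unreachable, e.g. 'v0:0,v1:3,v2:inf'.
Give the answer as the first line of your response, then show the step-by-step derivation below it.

v0:16,v1:inf,v2:inf,v3:2,v4:inf,v5:inf,v6:0,v7:18

step 1: dist = v0:inf,v1:inf,v2:inf,v3:2,v4:inf,v5:inf,v6:0,v7:inf
step 2: dist = v0:16,v1:inf,v2:inf,v3:2,v4:inf,v5:inf,v6:0,v7:18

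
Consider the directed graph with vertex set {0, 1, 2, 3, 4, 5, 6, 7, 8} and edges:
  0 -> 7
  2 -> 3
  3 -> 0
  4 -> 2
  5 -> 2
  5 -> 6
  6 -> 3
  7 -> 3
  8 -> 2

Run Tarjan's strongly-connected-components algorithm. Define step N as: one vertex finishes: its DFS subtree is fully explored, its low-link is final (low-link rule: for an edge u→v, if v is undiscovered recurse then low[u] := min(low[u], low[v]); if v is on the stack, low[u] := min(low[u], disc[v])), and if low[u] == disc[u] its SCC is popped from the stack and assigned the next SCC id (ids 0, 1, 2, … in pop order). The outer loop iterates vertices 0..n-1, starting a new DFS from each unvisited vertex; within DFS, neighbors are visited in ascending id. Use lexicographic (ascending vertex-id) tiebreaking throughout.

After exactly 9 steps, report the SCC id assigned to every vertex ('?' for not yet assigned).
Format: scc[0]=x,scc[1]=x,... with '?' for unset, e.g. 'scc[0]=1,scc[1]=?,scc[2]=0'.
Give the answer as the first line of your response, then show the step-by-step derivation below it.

scc[0]=0,scc[1]=1,scc[2]=2,scc[3]=0,scc[4]=3,scc[5]=5,scc[6]=4,scc[7]=0,scc[8]=6

step 1: low=(low[0]=0,low[1]=?,low[2]=?,low[3]=0,low[4]=?,low[5]=?,low[6]=?,low[7]=1,low[8]=?); scc=(scc[0]=?,scc[1]=?,scc[2]=?,scc[3]=?,scc[4]=?,scc[5]=?,scc[6]=?,scc[7]=?,scc[8]=?)
step 2: low=(low[0]=0,low[1]=?,low[2]=?,low[3]=0,low[4]=?,low[5]=?,low[6]=?,low[7]=0,low[8]=?); scc=(scc[0]=?,scc[1]=?,scc[2]=?,scc[3]=?,scc[4]=?,scc[5]=?,scc[6]=?,scc[7]=?,scc[8]=?)
step 3: low=(low[0]=0,low[1]=?,low[2]=?,low[3]=0,low[4]=?,low[5]=?,low[6]=?,low[7]=0,low[8]=?); scc=(scc[0]=0,scc[1]=?,scc[2]=?,scc[3]=0,scc[4]=?,scc[5]=?,scc[6]=?,scc[7]=0,scc[8]=?)
step 4: low=(low[0]=0,low[1]=3,low[2]=?,low[3]=0,low[4]=?,low[5]=?,low[6]=?,low[7]=0,low[8]=?); scc=(scc[0]=0,scc[1]=1,scc[2]=?,scc[3]=0,scc[4]=?,scc[5]=?,scc[6]=?,scc[7]=0,scc[8]=?)
step 5: low=(low[0]=0,low[1]=3,low[2]=4,low[3]=0,low[4]=?,low[5]=?,low[6]=?,low[7]=0,low[8]=?); scc=(scc[0]=0,scc[1]=1,scc[2]=2,scc[3]=0,scc[4]=?,scc[5]=?,scc[6]=?,scc[7]=0,scc[8]=?)
step 6: low=(low[0]=0,low[1]=3,low[2]=4,low[3]=0,low[4]=5,low[5]=?,low[6]=?,low[7]=0,low[8]=?); scc=(scc[0]=0,scc[1]=1,scc[2]=2,scc[3]=0,scc[4]=3,scc[5]=?,scc[6]=?,scc[7]=0,scc[8]=?)
step 7: low=(low[0]=0,low[1]=3,low[2]=4,low[3]=0,low[4]=5,low[5]=6,low[6]=7,low[7]=0,low[8]=?); scc=(scc[0]=0,scc[1]=1,scc[2]=2,scc[3]=0,scc[4]=3,scc[5]=?,scc[6]=4,scc[7]=0,scc[8]=?)
step 8: low=(low[0]=0,low[1]=3,low[2]=4,low[3]=0,low[4]=5,low[5]=6,low[6]=7,low[7]=0,low[8]=?); scc=(scc[0]=0,scc[1]=1,scc[2]=2,scc[3]=0,scc[4]=3,scc[5]=5,scc[6]=4,scc[7]=0,scc[8]=?)
step 9: low=(low[0]=0,low[1]=3,low[2]=4,low[3]=0,low[4]=5,low[5]=6,low[6]=7,low[7]=0,low[8]=8); scc=(scc[0]=0,scc[1]=1,scc[2]=2,scc[3]=0,scc[4]=3,scc[5]=5,scc[6]=4,scc[7]=0,scc[8]=6)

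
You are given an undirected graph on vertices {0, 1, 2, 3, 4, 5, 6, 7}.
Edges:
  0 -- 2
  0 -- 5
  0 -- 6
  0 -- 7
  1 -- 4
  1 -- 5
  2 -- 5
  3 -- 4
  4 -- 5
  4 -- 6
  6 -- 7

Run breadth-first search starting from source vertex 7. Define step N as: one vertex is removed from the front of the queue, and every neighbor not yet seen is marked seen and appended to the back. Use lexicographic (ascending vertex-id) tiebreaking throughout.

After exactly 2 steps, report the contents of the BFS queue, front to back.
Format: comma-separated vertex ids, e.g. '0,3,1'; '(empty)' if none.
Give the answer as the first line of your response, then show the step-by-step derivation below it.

6,2,5

step 1: dequeue 7; queue=[0,6]; order=7
step 2: dequeue 0; queue=[6,2,5]; order=7,0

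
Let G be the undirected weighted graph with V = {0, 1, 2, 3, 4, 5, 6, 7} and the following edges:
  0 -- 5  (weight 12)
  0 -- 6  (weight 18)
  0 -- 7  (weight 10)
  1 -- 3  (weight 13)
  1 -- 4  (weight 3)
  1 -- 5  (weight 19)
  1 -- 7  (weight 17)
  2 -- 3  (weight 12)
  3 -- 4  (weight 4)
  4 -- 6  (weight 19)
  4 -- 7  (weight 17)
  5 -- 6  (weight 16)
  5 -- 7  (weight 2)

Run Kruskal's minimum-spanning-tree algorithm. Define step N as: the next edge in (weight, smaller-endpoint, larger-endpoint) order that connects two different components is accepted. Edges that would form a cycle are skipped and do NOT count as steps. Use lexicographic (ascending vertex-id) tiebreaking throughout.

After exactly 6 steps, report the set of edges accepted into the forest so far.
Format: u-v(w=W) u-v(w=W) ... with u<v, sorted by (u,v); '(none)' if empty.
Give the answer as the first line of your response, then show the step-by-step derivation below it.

0-7(w=10) 1-4(w=3) 2-3(w=12) 3-4(w=4) 5-6(w=16) 5-7(w=2)

step 1: add edge 5-7 (w=2); MST = {5-7(w=2)}
step 2: add edge 1-4 (w=3); MST = {1-4(w=3) 5-7(w=2)}
step 3: add edge 3-4 (w=4); MST = {1-4(w=3) 3-4(w=4) 5-7(w=2)}
step 4: add edge 0-7 (w=10); MST = {0-7(w=10) 1-4(w=3) 3-4(w=4) 5-7(w=2)}
step 5: add edge 2-3 (w=12); MST = {0-7(w=10) 1-4(w=3) 2-3(w=12) 3-4(w=4) 5-7(w=2)}
step 6: add edge 5-6 (w=16); MST = {0-7(w=10) 1-4(w=3) 2-3(w=12) 3-4(w=4) 5-6(w=16) 5-7(w=2)}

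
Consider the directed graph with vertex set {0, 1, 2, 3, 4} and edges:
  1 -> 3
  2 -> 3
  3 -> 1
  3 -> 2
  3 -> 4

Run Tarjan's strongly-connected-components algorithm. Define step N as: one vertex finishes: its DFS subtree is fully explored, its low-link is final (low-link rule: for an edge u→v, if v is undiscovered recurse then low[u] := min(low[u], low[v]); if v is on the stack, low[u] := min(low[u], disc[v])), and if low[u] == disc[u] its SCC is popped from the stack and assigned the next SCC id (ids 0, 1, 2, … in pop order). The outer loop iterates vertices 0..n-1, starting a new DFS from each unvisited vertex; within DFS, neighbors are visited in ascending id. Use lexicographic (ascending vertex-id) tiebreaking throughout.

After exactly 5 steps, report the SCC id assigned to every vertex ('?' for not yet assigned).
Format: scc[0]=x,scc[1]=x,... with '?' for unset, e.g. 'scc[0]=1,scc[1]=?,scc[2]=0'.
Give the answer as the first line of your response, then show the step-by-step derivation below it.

scc[0]=0,scc[1]=2,scc[2]=2,scc[3]=2,scc[4]=1

step 1: low=(low[0]=0,low[1]=?,low[2]=?,low[3]=?,low[4]=?); scc=(scc[0]=0,scc[1]=?,scc[2]=?,scc[3]=?,scc[4]=?)
step 2: low=(low[0]=0,low[1]=1,low[2]=2,low[3]=1,low[4]=?); scc=(scc[0]=0,scc[1]=?,scc[2]=?,scc[3]=?,scc[4]=?)
step 3: low=(low[0]=0,low[1]=1,low[2]=2,low[3]=1,low[4]=4); scc=(scc[0]=0,scc[1]=?,scc[2]=?,scc[3]=?,scc[4]=1)
step 4: low=(low[0]=0,low[1]=1,low[2]=2,low[3]=1,low[4]=4); scc=(scc[0]=0,scc[1]=?,scc[2]=?,scc[3]=?,scc[4]=1)
step 5: low=(low[0]=0,low[1]=1,low[2]=2,low[3]=1,low[4]=4); scc=(scc[0]=0,scc[1]=2,scc[2]=2,scc[3]=2,scc[4]=1)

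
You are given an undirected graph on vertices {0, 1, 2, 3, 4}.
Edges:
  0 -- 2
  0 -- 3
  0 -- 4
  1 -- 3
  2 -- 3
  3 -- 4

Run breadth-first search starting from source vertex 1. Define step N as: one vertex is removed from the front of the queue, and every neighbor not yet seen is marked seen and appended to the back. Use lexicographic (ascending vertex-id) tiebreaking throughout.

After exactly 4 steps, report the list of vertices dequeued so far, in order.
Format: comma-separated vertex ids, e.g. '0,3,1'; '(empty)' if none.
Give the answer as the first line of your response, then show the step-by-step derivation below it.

1,3,0,2

step 1: dequeue 1; queue=[3]; order=1
step 2: dequeue 3; queue=[0,2,4]; order=1,3
step 3: dequeue 0; queue=[2,4]; order=1,3,0
step 4: dequeue 2; queue=[4]; order=1,3,0,2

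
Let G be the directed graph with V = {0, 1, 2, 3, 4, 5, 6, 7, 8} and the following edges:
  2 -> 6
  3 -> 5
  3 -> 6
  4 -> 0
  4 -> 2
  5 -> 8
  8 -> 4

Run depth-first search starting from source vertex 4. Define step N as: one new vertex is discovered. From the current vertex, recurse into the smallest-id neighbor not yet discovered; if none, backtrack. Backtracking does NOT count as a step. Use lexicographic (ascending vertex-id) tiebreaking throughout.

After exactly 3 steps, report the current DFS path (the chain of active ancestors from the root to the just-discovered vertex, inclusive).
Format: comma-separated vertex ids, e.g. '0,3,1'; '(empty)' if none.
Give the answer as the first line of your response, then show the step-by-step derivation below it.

4,2

step 1: discover 4; path=4; order=4
step 2: discover 0; path=4>0; order=4,0
step 3: discover 2; path=4>2; order=4,0,2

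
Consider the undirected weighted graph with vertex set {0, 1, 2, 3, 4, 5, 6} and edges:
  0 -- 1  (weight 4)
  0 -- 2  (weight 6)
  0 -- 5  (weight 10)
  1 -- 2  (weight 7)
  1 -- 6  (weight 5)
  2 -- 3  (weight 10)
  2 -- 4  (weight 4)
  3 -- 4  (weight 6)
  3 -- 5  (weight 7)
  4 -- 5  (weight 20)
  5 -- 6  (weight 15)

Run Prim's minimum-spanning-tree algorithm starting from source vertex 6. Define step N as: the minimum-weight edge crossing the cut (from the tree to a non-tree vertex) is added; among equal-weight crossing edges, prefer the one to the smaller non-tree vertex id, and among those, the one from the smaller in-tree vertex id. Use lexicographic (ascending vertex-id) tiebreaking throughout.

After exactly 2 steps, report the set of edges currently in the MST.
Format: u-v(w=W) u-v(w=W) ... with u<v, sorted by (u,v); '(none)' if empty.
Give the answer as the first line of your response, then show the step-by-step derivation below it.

0-1(w=4) 1-6(w=5)

step 1: add edge 1-6 (w=5); MST = {1-6(w=5)}
step 2: add edge 0-1 (w=4); MST = {0-1(w=4) 1-6(w=5)}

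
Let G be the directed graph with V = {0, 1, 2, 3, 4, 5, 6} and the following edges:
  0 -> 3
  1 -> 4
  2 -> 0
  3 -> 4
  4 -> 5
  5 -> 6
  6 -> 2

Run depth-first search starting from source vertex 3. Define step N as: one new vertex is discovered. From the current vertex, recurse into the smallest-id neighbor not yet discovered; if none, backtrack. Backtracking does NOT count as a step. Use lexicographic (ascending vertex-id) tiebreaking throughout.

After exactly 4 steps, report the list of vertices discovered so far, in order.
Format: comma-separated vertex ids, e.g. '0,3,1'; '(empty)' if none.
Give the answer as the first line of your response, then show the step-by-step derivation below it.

3,4,5,6

step 1: discover 3; path=3; order=3
step 2: discover 4; path=3>4; order=3,4
step 3: discover 5; path=3>4>5; order=3,4,5
step 4: discover 6; path=3>4>5>6; order=3,4,5,6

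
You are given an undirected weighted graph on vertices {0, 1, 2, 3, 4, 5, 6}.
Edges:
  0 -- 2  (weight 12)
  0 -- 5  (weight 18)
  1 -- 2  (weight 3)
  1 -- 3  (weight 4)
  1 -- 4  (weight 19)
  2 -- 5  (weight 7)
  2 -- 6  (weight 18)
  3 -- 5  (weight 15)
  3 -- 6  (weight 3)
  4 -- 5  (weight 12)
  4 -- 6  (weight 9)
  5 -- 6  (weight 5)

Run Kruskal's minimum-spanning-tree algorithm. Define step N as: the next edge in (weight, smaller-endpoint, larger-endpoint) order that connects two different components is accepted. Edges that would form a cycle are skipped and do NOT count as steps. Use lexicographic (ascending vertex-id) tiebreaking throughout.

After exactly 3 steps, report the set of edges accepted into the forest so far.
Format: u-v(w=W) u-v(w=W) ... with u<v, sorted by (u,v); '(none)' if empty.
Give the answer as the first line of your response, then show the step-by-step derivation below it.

1-2(w=3) 1-3(w=4) 3-6(w=3)

step 1: add edge 1-2 (w=3); MST = {1-2(w=3)}
step 2: add edge 3-6 (w=3); MST = {1-2(w=3) 3-6(w=3)}
step 3: add edge 1-3 (w=4); MST = {1-2(w=3) 1-3(w=4) 3-6(w=3)}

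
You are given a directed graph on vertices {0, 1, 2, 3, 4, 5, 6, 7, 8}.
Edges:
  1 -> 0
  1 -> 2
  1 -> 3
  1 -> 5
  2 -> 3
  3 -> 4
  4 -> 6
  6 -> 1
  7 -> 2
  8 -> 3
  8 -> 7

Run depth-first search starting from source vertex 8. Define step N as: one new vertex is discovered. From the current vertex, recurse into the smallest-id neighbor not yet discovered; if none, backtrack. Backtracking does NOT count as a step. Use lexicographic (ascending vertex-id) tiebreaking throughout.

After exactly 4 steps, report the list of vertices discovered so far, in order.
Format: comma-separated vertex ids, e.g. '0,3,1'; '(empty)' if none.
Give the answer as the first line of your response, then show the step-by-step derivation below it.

8,3,4,6

step 1: discover 8; path=8; order=8
step 2: discover 3; path=8>3; order=8,3
step 3: discover 4; path=8>3>4; order=8,3,4
step 4: discover 6; path=8>3>4>6; order=8,3,4,6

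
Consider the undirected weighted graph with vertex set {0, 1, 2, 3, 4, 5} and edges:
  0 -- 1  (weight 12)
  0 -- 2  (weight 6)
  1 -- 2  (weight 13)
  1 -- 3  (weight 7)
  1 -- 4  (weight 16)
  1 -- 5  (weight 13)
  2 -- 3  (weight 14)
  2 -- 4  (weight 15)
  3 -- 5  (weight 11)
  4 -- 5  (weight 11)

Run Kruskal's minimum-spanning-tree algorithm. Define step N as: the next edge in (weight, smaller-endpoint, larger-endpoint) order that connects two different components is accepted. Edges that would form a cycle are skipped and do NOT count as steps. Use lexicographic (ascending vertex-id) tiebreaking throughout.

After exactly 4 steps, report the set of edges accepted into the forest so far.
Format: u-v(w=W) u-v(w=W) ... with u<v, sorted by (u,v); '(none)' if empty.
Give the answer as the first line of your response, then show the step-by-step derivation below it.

0-2(w=6) 1-3(w=7) 3-5(w=11) 4-5(w=11)

step 1: add edge 0-2 (w=6); MST = {0-2(w=6)}
step 2: add edge 1-3 (w=7); MST = {0-2(w=6) 1-3(w=7)}
step 3: add edge 3-5 (w=11); MST = {0-2(w=6) 1-3(w=7) 3-5(w=11)}
step 4: add edge 4-5 (w=11); MST = {0-2(w=6) 1-3(w=7) 3-5(w=11) 4-5(w=11)}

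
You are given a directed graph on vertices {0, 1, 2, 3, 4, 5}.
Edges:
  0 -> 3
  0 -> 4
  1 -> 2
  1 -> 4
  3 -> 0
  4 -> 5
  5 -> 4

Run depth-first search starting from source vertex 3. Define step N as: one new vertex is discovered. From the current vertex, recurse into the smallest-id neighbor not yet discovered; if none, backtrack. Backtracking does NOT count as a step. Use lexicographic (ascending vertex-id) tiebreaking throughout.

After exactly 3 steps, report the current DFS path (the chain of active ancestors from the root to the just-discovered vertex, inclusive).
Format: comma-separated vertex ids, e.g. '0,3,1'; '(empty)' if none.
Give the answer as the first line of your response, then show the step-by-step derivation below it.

3,0,4

step 1: discover 3; path=3; order=3
step 2: discover 0; path=3>0; order=3,0
step 3: discover 4; path=3>0>4; order=3,0,4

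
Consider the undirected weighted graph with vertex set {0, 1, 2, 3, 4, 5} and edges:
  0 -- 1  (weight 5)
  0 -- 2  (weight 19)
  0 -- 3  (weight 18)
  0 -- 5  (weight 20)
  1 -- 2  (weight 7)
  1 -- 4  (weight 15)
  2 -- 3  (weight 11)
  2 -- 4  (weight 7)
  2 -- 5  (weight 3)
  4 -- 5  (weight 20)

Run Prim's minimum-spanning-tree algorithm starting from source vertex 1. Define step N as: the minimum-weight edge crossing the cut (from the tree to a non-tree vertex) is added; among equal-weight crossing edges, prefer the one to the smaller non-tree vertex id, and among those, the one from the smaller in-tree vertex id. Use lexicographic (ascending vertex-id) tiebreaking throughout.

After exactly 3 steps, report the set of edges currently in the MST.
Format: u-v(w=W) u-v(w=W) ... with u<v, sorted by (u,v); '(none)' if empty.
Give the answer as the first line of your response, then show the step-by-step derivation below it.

0-1(w=5) 1-2(w=7) 2-5(w=3)

step 1: add edge 0-1 (w=5); MST = {0-1(w=5)}
step 2: add edge 1-2 (w=7); MST = {0-1(w=5) 1-2(w=7)}
step 3: add edge 2-5 (w=3); MST = {0-1(w=5) 1-2(w=7) 2-5(w=3)}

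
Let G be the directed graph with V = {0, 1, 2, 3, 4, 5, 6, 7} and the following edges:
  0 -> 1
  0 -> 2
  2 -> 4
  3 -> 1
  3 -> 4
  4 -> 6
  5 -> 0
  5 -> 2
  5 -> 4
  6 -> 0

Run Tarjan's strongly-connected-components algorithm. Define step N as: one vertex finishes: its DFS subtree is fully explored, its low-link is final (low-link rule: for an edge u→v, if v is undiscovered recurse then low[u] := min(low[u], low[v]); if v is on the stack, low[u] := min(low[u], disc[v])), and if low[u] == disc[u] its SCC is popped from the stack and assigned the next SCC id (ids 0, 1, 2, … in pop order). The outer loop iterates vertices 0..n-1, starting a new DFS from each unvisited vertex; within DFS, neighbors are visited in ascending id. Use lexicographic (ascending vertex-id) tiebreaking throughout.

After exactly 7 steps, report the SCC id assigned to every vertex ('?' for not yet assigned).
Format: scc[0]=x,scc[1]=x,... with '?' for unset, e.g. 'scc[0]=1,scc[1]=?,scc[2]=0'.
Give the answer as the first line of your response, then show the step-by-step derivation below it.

scc[0]=1,scc[1]=0,scc[2]=1,scc[3]=2,scc[4]=1,scc[5]=3,scc[6]=1,scc[7]=?

step 1: low=(low[0]=0,low[1]=1,low[2]=?,low[3]=?,low[4]=?,low[5]=?,low[6]=?,low[7]=?); scc=(scc[0]=?,scc[1]=0,scc[2]=?,scc[3]=?,scc[4]=?,scc[5]=?,scc[6]=?,scc[7]=?)
step 2: low=(low[0]=0,low[1]=1,low[2]=2,low[3]=?,low[4]=3,low[5]=?,low[6]=0,low[7]=?); scc=(scc[0]=?,scc[1]=0,scc[2]=?,scc[3]=?,scc[4]=?,scc[5]=?,scc[6]=?,scc[7]=?)
step 3: low=(low[0]=0,low[1]=1,low[2]=2,low[3]=?,low[4]=0,low[5]=?,low[6]=0,low[7]=?); scc=(scc[0]=?,scc[1]=0,scc[2]=?,scc[3]=?,scc[4]=?,scc[5]=?,scc[6]=?,scc[7]=?)
step 4: low=(low[0]=0,low[1]=1,low[2]=0,low[3]=?,low[4]=0,low[5]=?,low[6]=0,low[7]=?); scc=(scc[0]=?,scc[1]=0,scc[2]=?,scc[3]=?,scc[4]=?,scc[5]=?,scc[6]=?,scc[7]=?)
step 5: low=(low[0]=0,low[1]=1,low[2]=0,low[3]=?,low[4]=0,low[5]=?,low[6]=0,low[7]=?); scc=(scc[0]=1,scc[1]=0,scc[2]=1,scc[3]=?,scc[4]=1,scc[5]=?,scc[6]=1,scc[7]=?)
step 6: low=(low[0]=0,low[1]=1,low[2]=0,low[3]=5,low[4]=0,low[5]=?,low[6]=0,low[7]=?); scc=(scc[0]=1,scc[1]=0,scc[2]=1,scc[3]=2,scc[4]=1,scc[5]=?,scc[6]=1,scc[7]=?)
step 7: low=(low[0]=0,low[1]=1,low[2]=0,low[3]=5,low[4]=0,low[5]=6,low[6]=0,low[7]=?); scc=(scc[0]=1,scc[1]=0,scc[2]=1,scc[3]=2,scc[4]=1,scc[5]=3,scc[6]=1,scc[7]=?)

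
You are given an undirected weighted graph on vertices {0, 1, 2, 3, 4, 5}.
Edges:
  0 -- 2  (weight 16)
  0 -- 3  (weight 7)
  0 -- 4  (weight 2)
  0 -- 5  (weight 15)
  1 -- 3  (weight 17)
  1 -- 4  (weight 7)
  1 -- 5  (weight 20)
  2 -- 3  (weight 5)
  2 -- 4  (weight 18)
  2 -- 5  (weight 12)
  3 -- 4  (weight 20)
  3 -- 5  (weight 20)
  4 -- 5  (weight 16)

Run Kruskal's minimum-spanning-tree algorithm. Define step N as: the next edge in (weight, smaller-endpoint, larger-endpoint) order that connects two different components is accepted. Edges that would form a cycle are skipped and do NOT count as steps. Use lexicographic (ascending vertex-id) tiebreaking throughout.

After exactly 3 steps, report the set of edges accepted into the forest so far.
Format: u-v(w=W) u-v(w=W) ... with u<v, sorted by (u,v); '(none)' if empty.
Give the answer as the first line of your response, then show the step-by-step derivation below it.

0-3(w=7) 0-4(w=2) 2-3(w=5)

step 1: add edge 0-4 (w=2); MST = {0-4(w=2)}
step 2: add edge 2-3 (w=5); MST = {0-4(w=2) 2-3(w=5)}
step 3: add edge 0-3 (w=7); MST = {0-3(w=7) 0-4(w=2) 2-3(w=5)}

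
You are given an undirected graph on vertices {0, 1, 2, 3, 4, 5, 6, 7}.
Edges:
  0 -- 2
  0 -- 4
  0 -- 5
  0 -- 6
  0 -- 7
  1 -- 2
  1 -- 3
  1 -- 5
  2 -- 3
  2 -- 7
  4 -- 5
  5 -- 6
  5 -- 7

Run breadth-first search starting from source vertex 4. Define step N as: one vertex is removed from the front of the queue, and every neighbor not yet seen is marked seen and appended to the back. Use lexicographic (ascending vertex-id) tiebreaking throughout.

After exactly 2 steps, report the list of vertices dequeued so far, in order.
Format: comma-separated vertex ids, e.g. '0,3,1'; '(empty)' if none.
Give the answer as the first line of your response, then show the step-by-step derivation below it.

4,0

step 1: dequeue 4; queue=[0,5]; order=4
step 2: dequeue 0; queue=[5,2,6,7]; order=4,0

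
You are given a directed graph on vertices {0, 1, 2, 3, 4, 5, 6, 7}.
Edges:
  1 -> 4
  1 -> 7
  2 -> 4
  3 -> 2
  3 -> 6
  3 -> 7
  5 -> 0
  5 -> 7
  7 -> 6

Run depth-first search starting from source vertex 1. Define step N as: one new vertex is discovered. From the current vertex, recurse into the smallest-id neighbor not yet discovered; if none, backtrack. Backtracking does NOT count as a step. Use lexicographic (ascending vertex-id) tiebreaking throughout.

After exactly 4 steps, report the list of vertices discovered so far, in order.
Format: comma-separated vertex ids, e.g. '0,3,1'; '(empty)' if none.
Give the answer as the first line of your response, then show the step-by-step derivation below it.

1,4,7,6

step 1: discover 1; path=1; order=1
step 2: discover 4; path=1>4; order=1,4
step 3: discover 7; path=1>7; order=1,4,7
step 4: discover 6; path=1>7>6; order=1,4,7,6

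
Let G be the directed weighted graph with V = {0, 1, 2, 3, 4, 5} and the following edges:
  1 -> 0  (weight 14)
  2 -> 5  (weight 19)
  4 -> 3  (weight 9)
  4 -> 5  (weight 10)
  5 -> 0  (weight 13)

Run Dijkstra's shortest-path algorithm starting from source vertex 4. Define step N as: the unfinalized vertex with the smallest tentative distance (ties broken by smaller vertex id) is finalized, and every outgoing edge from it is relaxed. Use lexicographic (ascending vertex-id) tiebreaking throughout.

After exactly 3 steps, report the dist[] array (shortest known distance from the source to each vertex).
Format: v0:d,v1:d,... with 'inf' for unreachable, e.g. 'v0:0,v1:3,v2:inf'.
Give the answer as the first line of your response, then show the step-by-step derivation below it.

v0:23,v1:inf,v2:inf,v3:9,v4:0,v5:10

step 1: dist = v0:inf,v1:inf,v2:inf,v3:9,v4:0,v5:10
step 2: dist = v0:inf,v1:inf,v2:inf,v3:9,v4:0,v5:10
step 3: dist = v0:23,v1:inf,v2:inf,v3:9,v4:0,v5:10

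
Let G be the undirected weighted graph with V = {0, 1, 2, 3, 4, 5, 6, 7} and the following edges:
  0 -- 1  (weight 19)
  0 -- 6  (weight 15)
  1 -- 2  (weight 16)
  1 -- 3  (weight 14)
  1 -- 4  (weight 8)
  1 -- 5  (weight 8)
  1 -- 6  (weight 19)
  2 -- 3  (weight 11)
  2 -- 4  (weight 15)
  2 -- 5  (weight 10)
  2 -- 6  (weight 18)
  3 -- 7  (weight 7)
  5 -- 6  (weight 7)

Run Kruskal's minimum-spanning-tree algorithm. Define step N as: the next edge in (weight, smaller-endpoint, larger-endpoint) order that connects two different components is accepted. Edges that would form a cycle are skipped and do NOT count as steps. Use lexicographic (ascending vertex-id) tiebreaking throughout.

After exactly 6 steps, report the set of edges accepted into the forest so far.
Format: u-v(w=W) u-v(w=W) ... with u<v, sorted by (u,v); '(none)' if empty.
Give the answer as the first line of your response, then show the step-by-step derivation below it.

1-4(w=8) 1-5(w=8) 2-3(w=11) 2-5(w=10) 3-7(w=7) 5-6(w=7)

step 1: add edge 3-7 (w=7); MST = {3-7(w=7)}
step 2: add edge 5-6 (w=7); MST = {3-7(w=7) 5-6(w=7)}
step 3: add edge 1-4 (w=8); MST = {1-4(w=8) 3-7(w=7) 5-6(w=7)}
step 4: add edge 1-5 (w=8); MST = {1-4(w=8) 1-5(w=8) 3-7(w=7) 5-6(w=7)}
step 5: add edge 2-5 (w=10); MST = {1-4(w=8) 1-5(w=8) 2-5(w=10) 3-7(w=7) 5-6(w=7)}
step 6: add edge 2-3 (w=11); MST = {1-4(w=8) 1-5(w=8) 2-3(w=11) 2-5(w=10) 3-7(w=7) 5-6(w=7)}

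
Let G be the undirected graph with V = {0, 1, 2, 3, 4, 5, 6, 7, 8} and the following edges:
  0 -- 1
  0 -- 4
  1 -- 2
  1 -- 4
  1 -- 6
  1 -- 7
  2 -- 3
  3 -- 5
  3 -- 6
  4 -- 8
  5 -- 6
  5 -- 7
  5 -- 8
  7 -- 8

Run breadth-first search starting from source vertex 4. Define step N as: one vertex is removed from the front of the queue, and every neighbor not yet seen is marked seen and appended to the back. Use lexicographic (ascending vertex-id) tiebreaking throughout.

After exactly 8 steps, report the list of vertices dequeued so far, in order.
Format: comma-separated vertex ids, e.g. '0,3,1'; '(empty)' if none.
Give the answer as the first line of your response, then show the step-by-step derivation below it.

4,0,1,8,2,6,7,5

step 1: dequeue 4; queue=[0,1,8]; order=4
step 2: dequeue 0; queue=[1,8]; order=4,0
step 3: dequeue 1; queue=[8,2,6,7]; order=4,0,1
step 4: dequeue 8; queue=[2,6,7,5]; order=4,0,1,8
step 5: dequeue 2; queue=[6,7,5,3]; order=4,0,1,8,2
step 6: dequeue 6; queue=[7,5,3]; order=4,0,1,8,2,6
step 7: dequeue 7; queue=[5,3]; order=4,0,1,8,2,6,7
step 8: dequeue 5; queue=[3]; order=4,0,1,8,2,6,7,5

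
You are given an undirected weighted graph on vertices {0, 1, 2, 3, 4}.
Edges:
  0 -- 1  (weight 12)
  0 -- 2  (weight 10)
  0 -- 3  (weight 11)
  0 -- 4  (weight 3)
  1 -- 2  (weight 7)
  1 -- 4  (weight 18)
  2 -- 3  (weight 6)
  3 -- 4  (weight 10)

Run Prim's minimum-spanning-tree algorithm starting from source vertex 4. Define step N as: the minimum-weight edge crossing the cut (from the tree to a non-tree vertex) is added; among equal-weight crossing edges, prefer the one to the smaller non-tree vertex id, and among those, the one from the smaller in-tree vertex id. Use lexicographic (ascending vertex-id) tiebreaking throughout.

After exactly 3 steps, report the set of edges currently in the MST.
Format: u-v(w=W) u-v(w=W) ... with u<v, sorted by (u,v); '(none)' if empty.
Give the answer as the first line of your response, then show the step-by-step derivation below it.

0-2(w=10) 0-4(w=3) 2-3(w=6)

step 1: add edge 0-4 (w=3); MST = {0-4(w=3)}
step 2: add edge 0-2 (w=10); MST = {0-2(w=10) 0-4(w=3)}
step 3: add edge 2-3 (w=6); MST = {0-2(w=10) 0-4(w=3) 2-3(w=6)}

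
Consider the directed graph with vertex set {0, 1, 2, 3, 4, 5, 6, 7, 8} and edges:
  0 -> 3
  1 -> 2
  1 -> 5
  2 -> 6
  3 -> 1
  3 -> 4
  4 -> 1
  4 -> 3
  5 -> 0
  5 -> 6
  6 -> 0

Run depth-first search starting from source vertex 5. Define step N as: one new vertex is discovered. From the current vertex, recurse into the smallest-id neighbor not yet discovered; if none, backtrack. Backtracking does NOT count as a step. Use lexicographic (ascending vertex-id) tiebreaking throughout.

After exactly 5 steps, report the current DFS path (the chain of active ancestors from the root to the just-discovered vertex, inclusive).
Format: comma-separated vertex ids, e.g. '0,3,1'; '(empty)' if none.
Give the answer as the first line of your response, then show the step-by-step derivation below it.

5,0,3,1,2

step 1: discover 5; path=5; order=5
step 2: discover 0; path=5>0; order=5,0
step 3: discover 3; path=5>0>3; order=5,0,3
step 4: discover 1; path=5>0>3>1; order=5,0,3,1
step 5: discover 2; path=5>0>3>1>2; order=5,0,3,1,2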